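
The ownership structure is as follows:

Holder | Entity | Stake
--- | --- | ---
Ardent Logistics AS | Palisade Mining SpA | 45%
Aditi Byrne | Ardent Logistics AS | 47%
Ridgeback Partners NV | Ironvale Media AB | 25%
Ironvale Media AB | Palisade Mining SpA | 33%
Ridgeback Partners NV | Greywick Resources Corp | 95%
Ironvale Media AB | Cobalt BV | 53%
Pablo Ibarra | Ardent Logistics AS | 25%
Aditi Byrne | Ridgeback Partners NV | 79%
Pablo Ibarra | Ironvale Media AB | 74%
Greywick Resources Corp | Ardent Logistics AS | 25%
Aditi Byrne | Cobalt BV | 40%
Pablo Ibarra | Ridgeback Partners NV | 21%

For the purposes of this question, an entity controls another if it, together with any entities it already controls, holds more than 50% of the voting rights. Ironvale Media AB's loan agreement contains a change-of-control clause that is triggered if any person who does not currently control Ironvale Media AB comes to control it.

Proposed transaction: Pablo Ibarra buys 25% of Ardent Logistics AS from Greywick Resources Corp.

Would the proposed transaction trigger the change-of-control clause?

No

The purchase adds only to Pablo's holdings (Greywick's stake shrinks), so Pablo is the only person who could newly come to control Ironvale.
Pablo holds 74% of Ironvale, so Pablo controls Ironvale.
So Pablo already controls Ironvale before the transaction.
After the purchase, Pablo's direct stake in Ardent rises to 25% + 25% = 50%, and Greywick's stake falls to 0%.
Pablo controlled Ironvale already, so this is not a new person acquiring control; every other person's position is unchanged or reduced.
No new person acquires control, so the clause is not triggered.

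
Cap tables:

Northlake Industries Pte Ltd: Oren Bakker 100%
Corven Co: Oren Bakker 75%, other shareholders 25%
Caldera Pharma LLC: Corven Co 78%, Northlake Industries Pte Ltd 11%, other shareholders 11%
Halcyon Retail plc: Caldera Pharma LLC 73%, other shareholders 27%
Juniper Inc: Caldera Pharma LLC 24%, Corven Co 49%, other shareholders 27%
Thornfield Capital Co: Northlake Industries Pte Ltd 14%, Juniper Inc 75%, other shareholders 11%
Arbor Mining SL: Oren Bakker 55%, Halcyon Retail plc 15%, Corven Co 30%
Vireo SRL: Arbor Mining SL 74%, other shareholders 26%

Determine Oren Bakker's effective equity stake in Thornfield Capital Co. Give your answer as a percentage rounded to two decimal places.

Oren reaches Thornfield along 4 paths.
Via Northlake: 100% × 14% = 14%.
Via Corven → Caldera → Juniper: 75% × 78% × 24% × 75% = 10.53%.
Via Northlake → Caldera → Juniper: 100% × 11% × 24% × 75% = 1.98%.
Via Corven → Juniper: 75% × 49% × 75% = 27.5625%.
Total: 14% + 10.53% + 1.98% + 27.5625% = 54.0725%.
Rounded: 54.07%.

54.07%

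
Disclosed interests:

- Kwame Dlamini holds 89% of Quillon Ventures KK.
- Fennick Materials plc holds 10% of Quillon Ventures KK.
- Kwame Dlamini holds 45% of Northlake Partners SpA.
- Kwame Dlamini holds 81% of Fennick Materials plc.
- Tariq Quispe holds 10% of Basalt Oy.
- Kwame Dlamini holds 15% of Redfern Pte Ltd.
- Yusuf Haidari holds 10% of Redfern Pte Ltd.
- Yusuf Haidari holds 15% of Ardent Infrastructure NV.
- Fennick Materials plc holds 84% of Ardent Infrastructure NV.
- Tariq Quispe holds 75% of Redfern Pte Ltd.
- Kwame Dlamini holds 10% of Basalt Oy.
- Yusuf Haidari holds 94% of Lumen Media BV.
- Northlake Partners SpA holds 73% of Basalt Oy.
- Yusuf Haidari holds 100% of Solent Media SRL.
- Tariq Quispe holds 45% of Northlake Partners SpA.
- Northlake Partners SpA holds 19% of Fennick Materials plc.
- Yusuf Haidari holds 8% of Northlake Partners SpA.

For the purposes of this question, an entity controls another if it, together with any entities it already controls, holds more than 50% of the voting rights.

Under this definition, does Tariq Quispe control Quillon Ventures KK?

No

Tariq holds 75% of Redfern, so Tariq controls Redfern.
Neither Tariq nor any entity Tariq controls holds any voting interest in Quillon.
So Tariq does not control Quillon.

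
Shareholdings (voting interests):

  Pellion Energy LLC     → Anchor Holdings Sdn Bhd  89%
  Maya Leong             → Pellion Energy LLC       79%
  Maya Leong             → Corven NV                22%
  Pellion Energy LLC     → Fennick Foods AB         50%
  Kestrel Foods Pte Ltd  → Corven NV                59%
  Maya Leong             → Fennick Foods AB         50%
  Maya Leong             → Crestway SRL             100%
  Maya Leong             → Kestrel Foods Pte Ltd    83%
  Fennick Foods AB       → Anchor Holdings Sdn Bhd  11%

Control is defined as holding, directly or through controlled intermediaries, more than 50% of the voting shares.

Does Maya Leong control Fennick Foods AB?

Maya holds 79% of Pellion, so Maya controls Pellion.
Maya and Pellion together hold 50% + 50% = 100% of Fennick, so Maya controls Fennick.

Yes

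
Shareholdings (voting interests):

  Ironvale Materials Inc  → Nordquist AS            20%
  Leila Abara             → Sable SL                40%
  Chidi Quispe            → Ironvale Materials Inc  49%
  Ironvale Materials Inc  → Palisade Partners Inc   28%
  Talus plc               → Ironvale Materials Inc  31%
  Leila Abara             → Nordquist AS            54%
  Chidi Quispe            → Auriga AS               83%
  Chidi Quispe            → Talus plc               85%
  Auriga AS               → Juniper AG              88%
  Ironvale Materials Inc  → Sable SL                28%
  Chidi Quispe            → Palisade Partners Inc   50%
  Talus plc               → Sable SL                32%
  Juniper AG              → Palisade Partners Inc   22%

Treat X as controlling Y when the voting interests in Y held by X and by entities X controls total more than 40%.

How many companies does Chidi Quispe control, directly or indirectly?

Chidi holds 85% of Talus, so Chidi controls Talus.
Chidi holds 83% of Auriga, so Chidi controls Auriga.
Chidi and Talus together hold 49% + 31% = 80% of Ironvale, so Chidi controls Ironvale.
Ironvale and Talus together hold 28% + 32% = 60% of Sable, so Chidi controls Sable.
Auriga holds 88% of Juniper, so Chidi controls Juniper.
Chidi and Juniper and Ironvale together hold 50% + 22% + 28% = 100% of Palisade, so Chidi controls Palisade.
No other company's threshold is met.
Chidi controls 6 companies.

6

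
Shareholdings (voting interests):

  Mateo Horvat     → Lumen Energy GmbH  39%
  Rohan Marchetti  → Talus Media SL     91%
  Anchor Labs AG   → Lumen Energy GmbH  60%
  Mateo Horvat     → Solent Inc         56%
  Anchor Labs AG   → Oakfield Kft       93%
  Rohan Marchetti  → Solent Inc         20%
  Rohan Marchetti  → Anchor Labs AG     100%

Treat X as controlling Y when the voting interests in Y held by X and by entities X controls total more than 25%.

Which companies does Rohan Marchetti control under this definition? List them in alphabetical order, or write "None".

Anchor Labs AG, Lumen Energy GmbH, Oakfield Kft, Talus Media SL

Rohan holds 100% of Anchor, so Rohan controls Anchor.
Rohan holds 91% of Talus, so Rohan controls Talus.
Anchor holds 93% of Oakfield, so Rohan controls Oakfield.
Anchor holds 60% of Lumen, so Rohan controls Lumen.
No other company's threshold is met.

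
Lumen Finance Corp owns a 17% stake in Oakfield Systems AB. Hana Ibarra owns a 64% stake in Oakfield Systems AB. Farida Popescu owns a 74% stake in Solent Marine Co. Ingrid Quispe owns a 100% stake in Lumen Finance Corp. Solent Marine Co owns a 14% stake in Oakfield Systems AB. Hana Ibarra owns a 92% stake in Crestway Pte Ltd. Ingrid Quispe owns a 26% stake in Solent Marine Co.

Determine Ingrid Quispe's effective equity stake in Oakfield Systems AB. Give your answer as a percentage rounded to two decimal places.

Ingrid reaches Oakfield along 2 paths.
Via Solent: 26% × 14% = 3.64%.
Via Lumen: 100% × 17% = 17%.
Total: 3.64% + 17% = 20.64%.

20.64%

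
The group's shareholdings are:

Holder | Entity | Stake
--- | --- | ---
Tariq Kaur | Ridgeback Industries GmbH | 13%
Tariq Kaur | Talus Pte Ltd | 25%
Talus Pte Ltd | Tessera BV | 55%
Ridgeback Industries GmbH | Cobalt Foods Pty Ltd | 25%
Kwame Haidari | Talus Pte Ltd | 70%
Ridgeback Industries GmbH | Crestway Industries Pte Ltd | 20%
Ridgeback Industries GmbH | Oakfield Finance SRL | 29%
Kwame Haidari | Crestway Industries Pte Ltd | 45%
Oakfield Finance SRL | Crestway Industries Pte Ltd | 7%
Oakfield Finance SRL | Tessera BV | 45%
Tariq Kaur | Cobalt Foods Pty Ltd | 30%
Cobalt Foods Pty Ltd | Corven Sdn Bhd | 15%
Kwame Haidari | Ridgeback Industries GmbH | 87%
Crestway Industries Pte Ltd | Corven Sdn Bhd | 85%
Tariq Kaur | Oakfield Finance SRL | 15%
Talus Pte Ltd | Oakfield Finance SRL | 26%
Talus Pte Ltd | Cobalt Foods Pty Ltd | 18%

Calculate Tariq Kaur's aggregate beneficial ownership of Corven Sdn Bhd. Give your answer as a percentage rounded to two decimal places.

9.38%

Tariq reaches Corven along 7 paths.
Via Ridgeback → Crestway: 13% × 20% × 85% = 2.21%.
Via Oakfield → Crestway: 15% × 7% × 85% = 0.8925%.
Via Ridgeback → Oakfield → Crestway: 13% × 29% × 7% × 85% = 0.224315%.
Via Talus → Oakfield → Crestway: 25% × 26% × 7% × 85% = 0.38675%.
Via Ridgeback → Cobalt: 13% × 25% × 15% = 0.4875%.
Via Cobalt: 30% × 15% = 4.5%.
Via Talus → Cobalt: 25% × 18% × 15% = 0.675%.
Total: 2.21% + 0.8925% + 0.224315% + 0.38675% + 0.4875% + 4.5% + 0.675% = 9.376065%.
Rounded: 9.38%.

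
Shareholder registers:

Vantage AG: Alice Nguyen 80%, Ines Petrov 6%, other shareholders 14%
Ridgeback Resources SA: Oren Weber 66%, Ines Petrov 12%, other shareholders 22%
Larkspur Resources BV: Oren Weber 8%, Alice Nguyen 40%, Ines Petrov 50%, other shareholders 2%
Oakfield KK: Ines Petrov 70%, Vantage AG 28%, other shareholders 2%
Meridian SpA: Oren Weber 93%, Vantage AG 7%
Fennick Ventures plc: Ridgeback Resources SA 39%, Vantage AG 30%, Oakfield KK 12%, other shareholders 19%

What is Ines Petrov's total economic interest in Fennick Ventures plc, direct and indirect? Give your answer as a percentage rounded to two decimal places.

15.08%

Ines reaches Fennick along 4 paths.
Via Ridgeback: 12% × 39% = 4.68%.
Via Vantage: 6% × 30% = 1.8%.
Via Oakfield: 70% × 12% = 8.4%.
Via Vantage → Oakfield: 6% × 28% × 12% = 0.2016%.
Total: 4.68% + 1.8% + 8.4% + 0.2016% = 15.0816%.
Rounded: 15.08%.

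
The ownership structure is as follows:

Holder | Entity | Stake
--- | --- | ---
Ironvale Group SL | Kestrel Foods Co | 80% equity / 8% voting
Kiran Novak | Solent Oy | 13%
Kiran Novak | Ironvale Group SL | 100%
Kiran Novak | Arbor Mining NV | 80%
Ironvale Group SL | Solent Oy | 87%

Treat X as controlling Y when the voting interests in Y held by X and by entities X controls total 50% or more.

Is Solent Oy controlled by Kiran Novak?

Yes

Kiran holds 100% of Ironvale, so Kiran controls Ironvale.
Kiran and Ironvale together hold 13% + 87% = 100% of Solent, so Kiran controls Solent.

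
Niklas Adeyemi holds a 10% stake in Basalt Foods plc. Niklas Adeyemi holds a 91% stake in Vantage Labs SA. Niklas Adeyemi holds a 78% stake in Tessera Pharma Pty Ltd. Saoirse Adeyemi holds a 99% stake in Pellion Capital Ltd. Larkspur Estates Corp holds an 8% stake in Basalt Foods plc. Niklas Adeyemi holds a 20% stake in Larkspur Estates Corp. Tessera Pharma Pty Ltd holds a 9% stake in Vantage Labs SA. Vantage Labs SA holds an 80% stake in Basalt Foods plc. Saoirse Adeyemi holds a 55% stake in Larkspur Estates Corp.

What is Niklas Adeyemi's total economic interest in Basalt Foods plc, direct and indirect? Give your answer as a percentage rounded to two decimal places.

90.02%

Niklas reaches Basalt along 4 paths.
Via Larkspur: 20% × 8% = 1.6%.
Direct stake: 10% = 10%.
Via Tessera → Vantage: 78% × 9% × 80% = 5.616%.
Via Vantage: 91% × 80% = 72.8%.
Total: 1.6% + 10% + 5.616% + 72.8% = 90.016%.
Rounded: 90.02%.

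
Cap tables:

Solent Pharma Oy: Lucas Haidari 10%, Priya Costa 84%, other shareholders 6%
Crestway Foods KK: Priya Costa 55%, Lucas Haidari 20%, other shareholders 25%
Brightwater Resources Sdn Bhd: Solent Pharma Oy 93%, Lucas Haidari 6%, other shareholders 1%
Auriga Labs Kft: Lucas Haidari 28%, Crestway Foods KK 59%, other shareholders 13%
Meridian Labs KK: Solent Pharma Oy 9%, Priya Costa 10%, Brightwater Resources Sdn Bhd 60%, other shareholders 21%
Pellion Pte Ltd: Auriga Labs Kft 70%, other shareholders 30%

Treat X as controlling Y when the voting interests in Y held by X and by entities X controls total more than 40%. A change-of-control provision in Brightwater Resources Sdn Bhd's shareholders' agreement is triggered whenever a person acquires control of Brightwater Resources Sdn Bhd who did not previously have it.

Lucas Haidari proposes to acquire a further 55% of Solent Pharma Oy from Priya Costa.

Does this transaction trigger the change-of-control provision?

The purchase adds only to Lucas's holdings (Priya's stake shrinks), so Lucas is the only person who could newly come to control Brightwater.
Lucas's largest direct stake is 28% in Auriga, which does not meet the threshold, so Lucas controls no company.
In Brightwater, Lucas's side holds only 6%, not > 40%.
So before the transaction, Lucas does not control Brightwater.
After the purchase, Lucas's direct stake in Solent rises to 10% + 55% = 65%, and Priya's stake falls to 29%.
Lucas holds 65% of Solent, so Lucas controls Solent.
Solent and Lucas together hold 93% + 6% = 99% of Brightwater, so Lucas controls Brightwater.
Lucas did not control Brightwater before and does after, so the clause is triggered.

Yes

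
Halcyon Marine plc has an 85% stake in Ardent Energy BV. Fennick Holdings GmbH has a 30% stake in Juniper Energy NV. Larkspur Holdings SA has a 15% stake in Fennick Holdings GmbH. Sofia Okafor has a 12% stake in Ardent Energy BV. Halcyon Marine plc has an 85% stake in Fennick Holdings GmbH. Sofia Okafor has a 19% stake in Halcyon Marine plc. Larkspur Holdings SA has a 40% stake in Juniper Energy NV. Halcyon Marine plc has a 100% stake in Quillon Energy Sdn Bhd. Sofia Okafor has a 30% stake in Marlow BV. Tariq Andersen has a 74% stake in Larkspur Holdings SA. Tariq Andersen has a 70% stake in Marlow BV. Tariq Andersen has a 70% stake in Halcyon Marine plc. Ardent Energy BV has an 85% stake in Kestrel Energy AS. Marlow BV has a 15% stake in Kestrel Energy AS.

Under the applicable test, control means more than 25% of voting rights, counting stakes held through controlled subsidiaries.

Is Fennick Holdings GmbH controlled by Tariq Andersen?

Tariq holds 74% of Larkspur, so Tariq controls Larkspur.
Tariq holds 70% of Halcyon, so Tariq controls Halcyon.
Halcyon and Larkspur together hold 85% + 15% = 100% of Fennick, so Tariq controls Fennick.

Yes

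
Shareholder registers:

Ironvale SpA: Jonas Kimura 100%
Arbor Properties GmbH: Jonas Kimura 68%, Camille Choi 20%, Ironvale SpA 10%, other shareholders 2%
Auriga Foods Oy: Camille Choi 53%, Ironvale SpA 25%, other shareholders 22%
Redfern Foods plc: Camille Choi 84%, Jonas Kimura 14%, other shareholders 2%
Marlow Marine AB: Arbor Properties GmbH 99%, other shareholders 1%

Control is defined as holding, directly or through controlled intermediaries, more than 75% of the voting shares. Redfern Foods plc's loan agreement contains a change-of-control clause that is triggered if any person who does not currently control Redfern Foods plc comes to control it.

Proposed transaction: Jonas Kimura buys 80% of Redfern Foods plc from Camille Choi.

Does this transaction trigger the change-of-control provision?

The purchase adds only to Jonas's holdings (Camille's stake shrinks), so Jonas is the only person who could newly come to control Redfern.
Jonas holds 100% of Ironvale, so Jonas controls Ironvale.
Jonas and Ironvale together hold 68% + 10% = 78% of Arbor, so Jonas controls Arbor.
Arbor holds 99% of Marlow, so Jonas controls Marlow.
In Redfern, Jonas's side holds only 14%, not > 75%.
So before the transaction, Jonas does not control Redfern.
After the purchase, Jonas's direct stake in Redfern rises to 14% + 80% = 94%, and Camille's stake falls to 4%.
Jonas holds 94% of Redfern, so Jonas controls Redfern.
Jonas did not control Redfern before and does after, so the clause is triggered.

Yes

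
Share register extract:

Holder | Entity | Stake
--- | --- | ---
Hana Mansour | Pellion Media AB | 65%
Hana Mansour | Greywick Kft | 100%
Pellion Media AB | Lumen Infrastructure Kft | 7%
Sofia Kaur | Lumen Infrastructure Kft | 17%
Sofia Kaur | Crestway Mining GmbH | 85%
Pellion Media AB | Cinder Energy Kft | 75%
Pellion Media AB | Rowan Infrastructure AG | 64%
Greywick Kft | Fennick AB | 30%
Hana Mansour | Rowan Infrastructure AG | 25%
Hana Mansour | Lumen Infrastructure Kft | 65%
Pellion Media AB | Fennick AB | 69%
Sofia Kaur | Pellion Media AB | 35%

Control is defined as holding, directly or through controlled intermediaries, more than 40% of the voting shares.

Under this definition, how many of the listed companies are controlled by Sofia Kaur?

Sofia holds 85% of Crestway, so Sofia controls Crestway.
No other company's threshold is met.
Sofia controls 1 company.

1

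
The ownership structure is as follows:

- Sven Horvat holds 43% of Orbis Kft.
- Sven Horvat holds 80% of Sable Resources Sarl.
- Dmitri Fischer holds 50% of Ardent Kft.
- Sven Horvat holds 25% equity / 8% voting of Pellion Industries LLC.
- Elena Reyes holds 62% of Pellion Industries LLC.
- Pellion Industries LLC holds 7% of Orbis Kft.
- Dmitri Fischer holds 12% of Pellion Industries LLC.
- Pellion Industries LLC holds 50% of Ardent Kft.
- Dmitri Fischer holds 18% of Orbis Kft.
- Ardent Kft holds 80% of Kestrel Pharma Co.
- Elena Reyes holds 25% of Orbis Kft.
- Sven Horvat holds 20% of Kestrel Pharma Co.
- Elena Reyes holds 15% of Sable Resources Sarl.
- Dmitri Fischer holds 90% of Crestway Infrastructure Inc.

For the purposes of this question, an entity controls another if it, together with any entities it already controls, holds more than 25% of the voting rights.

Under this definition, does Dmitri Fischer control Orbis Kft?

Dmitri holds 90% of Crestway, so Dmitri controls Crestway.
Dmitri holds 50% of Ardent, so Dmitri controls Ardent.
Ardent holds 80% of Kestrel, so Dmitri controls Kestrel.
In Orbis, Dmitri's side holds only 18%, not > 25%.
So Dmitri does not control Orbis.

No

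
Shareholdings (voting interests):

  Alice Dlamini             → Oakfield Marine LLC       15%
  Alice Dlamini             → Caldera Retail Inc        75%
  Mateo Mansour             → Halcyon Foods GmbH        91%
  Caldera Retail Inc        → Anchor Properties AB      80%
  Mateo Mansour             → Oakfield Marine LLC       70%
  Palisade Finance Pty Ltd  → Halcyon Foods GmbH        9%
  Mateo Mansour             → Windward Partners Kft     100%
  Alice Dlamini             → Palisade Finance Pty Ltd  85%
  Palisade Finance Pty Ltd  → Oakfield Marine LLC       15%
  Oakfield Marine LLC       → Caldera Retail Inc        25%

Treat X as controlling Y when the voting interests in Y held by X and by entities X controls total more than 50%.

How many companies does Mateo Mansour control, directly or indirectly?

3

Mateo holds 100% of Windward, so Mateo controls Windward.
Mateo holds 70% of Oakfield, so Mateo controls Oakfield.
Mateo holds 91% of Halcyon, so Mateo controls Halcyon.
No other company's threshold is met.
Mateo controls 3 companies.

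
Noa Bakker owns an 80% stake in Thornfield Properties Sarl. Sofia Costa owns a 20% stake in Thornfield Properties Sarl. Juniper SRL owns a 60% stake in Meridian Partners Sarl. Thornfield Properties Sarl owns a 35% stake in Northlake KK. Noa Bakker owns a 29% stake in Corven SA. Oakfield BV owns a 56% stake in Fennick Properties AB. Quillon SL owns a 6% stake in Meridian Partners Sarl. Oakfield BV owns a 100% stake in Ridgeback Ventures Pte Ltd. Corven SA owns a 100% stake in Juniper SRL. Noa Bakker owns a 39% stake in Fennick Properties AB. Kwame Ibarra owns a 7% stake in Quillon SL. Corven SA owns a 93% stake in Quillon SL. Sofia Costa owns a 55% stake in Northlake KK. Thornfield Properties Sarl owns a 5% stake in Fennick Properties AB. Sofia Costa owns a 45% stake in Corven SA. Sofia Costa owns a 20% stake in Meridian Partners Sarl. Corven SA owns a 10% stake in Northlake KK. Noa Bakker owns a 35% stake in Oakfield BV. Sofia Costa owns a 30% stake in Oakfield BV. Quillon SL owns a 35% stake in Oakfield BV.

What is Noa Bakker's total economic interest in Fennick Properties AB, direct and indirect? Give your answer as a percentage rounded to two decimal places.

Noa reaches Fennick along 4 paths.
Via Corven → Quillon → Oakfield: 29% × 93% × 35% × 56% = 5.28612%.
Via Oakfield: 35% × 56% = 19.6%.
Via Thornfield: 80% × 5% = 4%.
Direct stake: 39% = 39%.
Total: 5.28612% + 19.6% + 4% + 39% = 67.88612%.
Rounded: 67.89%.

67.89%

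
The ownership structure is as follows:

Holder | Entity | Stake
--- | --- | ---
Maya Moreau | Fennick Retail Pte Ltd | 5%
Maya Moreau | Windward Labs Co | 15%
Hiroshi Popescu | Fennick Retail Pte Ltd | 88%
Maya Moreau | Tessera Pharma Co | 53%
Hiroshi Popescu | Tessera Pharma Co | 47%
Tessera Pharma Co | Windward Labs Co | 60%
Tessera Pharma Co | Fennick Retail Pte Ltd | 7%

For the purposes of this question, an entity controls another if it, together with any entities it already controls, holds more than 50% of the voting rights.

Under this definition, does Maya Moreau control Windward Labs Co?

Yes

Maya holds 53% of Tessera, so Maya controls Tessera.
Tessera and Maya together hold 60% + 15% = 75% of Windward, so Maya controls Windward.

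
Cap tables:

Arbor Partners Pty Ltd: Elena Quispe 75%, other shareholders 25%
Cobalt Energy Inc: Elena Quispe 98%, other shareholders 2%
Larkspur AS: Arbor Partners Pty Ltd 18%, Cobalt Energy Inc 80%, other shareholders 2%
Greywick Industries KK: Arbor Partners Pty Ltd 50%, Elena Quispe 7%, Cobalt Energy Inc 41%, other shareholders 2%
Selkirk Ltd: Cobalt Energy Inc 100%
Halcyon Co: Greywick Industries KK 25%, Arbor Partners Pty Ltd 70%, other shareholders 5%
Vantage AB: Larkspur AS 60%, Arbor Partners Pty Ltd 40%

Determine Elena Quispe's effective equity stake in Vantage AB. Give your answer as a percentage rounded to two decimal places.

85.14%

Elena reaches Vantage along 3 paths.
Via Arbor → Larkspur: 75% × 18% × 60% = 8.1%.
Via Cobalt → Larkspur: 98% × 80% × 60% = 47.04%.
Via Arbor: 75% × 40% = 30%.
Total: 8.1% + 47.04% + 30% = 85.14%.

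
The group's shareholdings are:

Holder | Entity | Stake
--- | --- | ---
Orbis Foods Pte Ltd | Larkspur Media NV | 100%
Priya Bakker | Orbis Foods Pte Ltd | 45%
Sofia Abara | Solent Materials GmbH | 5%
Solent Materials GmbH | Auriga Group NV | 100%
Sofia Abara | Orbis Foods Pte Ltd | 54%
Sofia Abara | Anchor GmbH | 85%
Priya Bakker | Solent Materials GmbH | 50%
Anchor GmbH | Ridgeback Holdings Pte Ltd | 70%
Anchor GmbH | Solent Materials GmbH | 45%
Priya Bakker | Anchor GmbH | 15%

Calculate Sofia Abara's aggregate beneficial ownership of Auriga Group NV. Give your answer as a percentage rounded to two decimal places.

Sofia reaches Auriga along 2 paths.
Via Solent: 5% × 100% = 5%.
Via Anchor → Solent: 85% × 45% × 100% = 38.25%.
Total: 5% + 38.25% = 43.25%.

43.25%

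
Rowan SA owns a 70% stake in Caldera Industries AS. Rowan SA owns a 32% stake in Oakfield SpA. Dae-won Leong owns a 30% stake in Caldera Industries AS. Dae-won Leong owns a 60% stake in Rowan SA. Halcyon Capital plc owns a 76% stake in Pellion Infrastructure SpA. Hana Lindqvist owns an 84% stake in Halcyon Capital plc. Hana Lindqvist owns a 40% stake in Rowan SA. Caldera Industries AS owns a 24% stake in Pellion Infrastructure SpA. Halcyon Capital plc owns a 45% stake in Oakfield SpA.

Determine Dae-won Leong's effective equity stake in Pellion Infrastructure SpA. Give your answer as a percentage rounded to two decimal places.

Dae-won reaches Pellion along 2 paths.
Via Caldera: 30% × 24% = 7.2%.
Via Rowan → Caldera: 60% × 70% × 24% = 10.08%.
Total: 7.2% + 10.08% = 17.28%.

17.28%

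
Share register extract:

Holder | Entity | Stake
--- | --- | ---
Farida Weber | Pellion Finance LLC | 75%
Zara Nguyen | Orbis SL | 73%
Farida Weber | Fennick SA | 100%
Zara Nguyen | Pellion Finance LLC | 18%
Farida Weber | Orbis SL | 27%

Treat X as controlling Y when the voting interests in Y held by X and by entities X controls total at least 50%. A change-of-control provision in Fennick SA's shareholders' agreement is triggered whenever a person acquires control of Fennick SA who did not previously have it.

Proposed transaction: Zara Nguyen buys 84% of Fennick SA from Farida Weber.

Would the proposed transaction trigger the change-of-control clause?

The purchase adds only to Zara's holdings (Farida's stake shrinks), so Zara is the only person who could newly come to control Fennick.
Zara holds 73% of Orbis, so Zara controls Orbis.
Neither Zara nor any entity Zara controls holds any voting interest in Fennick.
So before the transaction, Zara does not control Fennick.
After the purchase, Zara holds 84% of Fennick directly, and Farida's stake falls to 16%.
Zara holds 84% of Fennick, so Zara controls Fennick.
Zara did not control Fennick before and does after, so the clause is triggered.

Yes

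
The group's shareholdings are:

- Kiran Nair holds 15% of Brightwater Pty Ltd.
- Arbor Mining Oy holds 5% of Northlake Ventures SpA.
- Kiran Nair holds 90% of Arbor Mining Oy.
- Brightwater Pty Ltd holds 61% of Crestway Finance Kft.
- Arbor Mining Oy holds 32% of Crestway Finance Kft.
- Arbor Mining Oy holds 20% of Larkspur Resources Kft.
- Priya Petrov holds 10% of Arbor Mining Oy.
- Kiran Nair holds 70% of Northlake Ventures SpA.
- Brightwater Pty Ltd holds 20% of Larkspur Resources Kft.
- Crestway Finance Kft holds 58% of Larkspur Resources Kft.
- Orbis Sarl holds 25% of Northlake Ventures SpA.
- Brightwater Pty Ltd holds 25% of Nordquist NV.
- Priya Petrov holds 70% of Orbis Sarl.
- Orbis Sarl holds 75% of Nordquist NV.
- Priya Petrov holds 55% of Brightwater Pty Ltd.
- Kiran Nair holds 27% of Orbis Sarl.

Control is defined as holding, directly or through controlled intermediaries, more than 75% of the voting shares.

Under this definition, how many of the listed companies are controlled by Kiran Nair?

Kiran holds 90% of Arbor, so Kiran controls Arbor.
No other company's threshold is met.
Kiran controls 1 company.

1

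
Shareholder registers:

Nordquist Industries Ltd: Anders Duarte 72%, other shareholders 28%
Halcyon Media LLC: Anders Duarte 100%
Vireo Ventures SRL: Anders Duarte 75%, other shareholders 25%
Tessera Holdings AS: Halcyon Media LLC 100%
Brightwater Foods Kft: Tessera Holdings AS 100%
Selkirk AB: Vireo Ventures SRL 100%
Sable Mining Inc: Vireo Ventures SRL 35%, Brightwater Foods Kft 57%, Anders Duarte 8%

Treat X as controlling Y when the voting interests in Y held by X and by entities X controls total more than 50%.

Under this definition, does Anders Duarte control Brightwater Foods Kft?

Anders holds 100% of Halcyon, so Anders controls Halcyon.
Halcyon holds 100% of Tessera, so Anders controls Tessera.
Tessera holds 100% of Brightwater, so Anders controls Brightwater.

Yes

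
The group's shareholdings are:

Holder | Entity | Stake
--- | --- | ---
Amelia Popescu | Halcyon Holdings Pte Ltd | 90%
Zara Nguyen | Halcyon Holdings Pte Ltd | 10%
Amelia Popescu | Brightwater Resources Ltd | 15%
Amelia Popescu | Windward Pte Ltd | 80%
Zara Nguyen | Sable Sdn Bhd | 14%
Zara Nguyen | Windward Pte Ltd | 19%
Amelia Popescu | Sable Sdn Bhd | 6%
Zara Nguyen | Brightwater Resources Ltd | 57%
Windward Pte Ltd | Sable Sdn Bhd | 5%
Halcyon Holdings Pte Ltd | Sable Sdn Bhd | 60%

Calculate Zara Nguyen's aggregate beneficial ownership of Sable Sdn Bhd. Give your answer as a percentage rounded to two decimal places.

Zara reaches Sable along 3 paths.
Via Windward: 19% × 5% = 0.95%.
Via Halcyon: 10% × 60% = 6%.
Direct stake: 14% = 14%.
Total: 0.95% + 6% + 14% = 20.95%.

20.95%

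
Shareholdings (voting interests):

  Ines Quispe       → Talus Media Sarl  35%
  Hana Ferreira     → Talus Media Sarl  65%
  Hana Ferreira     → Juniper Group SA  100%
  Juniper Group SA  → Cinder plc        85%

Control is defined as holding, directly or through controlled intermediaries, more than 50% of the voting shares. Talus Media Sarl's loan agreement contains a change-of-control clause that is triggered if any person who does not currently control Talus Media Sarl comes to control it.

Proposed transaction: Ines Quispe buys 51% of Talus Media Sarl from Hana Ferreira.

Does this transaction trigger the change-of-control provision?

The purchase adds only to Ines's holdings (Hana's stake shrinks), so Ines is the only person who could newly come to control Talus.
Ines's largest direct stake is 35% in Talus, which does not meet the threshold, so Ines controls no company.
In Talus, Ines's side holds only 35%, not > 50%.
So before the transaction, Ines does not control Talus.
After the purchase, Ines's direct stake in Talus rises to 35% + 51% = 86%, and Hana's stake falls to 14%.
Ines holds 86% of Talus, so Ines controls Talus.
Ines did not control Talus before and does after, so the clause is triggered.

Yes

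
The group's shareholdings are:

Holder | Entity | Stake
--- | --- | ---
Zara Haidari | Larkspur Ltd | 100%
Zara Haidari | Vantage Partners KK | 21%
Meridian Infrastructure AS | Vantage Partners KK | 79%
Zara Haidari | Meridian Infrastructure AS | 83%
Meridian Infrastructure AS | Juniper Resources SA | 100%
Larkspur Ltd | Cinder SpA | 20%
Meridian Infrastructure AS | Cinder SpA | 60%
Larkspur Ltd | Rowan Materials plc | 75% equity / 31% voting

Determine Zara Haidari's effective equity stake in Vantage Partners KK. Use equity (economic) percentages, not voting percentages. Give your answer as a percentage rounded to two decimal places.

Zara reaches Vantage along 2 paths.
Via Meridian: 83% × 79% = 65.57%.
Direct stake: 21% = 21%.
Total: 65.57% + 21% = 86.57%.

86.57%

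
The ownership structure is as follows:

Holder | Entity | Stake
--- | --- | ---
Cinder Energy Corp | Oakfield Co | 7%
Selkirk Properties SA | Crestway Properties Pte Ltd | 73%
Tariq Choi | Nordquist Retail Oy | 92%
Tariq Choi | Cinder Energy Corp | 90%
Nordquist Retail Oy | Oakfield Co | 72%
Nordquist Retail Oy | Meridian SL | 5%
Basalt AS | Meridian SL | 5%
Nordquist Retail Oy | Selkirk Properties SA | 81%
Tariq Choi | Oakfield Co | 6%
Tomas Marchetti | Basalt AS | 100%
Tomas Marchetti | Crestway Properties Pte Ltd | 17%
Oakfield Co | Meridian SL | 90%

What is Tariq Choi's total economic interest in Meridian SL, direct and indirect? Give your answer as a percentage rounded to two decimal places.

75.29%

Tariq reaches Meridian along 4 paths.
Via Oakfield: 6% × 90% = 5.4%.
Via Cinder → Oakfield: 90% × 7% × 90% = 5.67%.
Via Nordquist → Oakfield: 92% × 72% × 90% = 59.616%.
Via Nordquist: 92% × 5% = 4.6%.
Total: 5.4% + 5.67% + 59.616% + 4.6% = 75.286%.
Rounded: 75.29%.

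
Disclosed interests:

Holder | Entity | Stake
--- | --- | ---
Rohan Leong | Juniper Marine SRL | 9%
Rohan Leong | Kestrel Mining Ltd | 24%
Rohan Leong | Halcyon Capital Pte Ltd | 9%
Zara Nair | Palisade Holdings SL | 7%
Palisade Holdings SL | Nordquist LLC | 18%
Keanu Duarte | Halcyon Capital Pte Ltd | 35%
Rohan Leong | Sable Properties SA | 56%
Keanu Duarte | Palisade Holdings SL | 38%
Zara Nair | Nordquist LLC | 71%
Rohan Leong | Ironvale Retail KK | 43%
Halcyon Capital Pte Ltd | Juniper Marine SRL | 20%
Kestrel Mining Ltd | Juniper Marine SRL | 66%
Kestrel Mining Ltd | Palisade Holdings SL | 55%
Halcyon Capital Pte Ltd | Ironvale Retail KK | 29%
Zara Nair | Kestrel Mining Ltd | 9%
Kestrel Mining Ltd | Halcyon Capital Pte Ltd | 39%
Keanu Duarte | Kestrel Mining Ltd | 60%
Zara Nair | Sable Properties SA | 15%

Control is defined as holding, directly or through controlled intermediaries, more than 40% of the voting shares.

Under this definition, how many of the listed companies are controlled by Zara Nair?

1

Zara holds 71% of Nordquist, so Zara controls Nordquist.
No other company's threshold is met.
Zara controls 1 company.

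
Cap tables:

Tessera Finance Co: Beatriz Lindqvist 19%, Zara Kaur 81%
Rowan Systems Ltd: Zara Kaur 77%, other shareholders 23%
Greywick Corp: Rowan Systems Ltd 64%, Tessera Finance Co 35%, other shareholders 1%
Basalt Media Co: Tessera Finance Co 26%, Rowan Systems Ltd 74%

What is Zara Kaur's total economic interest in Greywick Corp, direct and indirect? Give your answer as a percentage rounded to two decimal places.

77.63%

Zara reaches Greywick along 2 paths.
Via Rowan: 77% × 64% = 49.28%.
Via Tessera: 81% × 35% = 28.35%.
Total: 49.28% + 28.35% = 77.63%.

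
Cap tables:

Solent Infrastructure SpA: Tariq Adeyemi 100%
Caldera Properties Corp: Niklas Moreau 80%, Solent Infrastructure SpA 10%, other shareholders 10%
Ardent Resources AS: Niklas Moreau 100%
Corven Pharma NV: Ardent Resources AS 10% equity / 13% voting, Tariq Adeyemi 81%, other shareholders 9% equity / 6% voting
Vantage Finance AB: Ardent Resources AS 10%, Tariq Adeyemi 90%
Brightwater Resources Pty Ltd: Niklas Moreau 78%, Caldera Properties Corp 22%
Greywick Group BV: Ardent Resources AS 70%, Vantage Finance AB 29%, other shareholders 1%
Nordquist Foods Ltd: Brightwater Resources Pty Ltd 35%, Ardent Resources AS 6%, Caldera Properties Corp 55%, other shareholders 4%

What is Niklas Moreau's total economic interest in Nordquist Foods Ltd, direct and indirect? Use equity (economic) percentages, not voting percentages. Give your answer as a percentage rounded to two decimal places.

83.46%

Niklas reaches Nordquist along 4 paths.
Via Brightwater: 78% × 35% = 27.3%.
Via Caldera → Brightwater: 80% × 22% × 35% = 6.16%.
Via Ardent: 100% × 6% = 6%.
Via Caldera: 80% × 55% = 44%.
Total: 27.3% + 6.16% + 6% + 44% = 83.46%.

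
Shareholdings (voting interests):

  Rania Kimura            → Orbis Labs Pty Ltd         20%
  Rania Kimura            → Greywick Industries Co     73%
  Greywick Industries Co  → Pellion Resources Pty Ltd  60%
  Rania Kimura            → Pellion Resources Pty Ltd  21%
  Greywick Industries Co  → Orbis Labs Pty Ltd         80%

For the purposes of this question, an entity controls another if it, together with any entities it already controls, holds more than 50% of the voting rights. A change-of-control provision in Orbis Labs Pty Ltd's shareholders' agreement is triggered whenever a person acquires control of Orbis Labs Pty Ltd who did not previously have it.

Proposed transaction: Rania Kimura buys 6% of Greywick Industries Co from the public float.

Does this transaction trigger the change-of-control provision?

The purchase changes only Rania's holdings, so Rania is the only person who could newly come to control Orbis.
Rania holds 73% of Greywick, so Rania controls Greywick.
Greywick and Rania together hold 80% + 20% = 100% of Orbis, so Rania controls Orbis.
So Rania already controls Orbis before the transaction.
After the purchase, Rania's direct stake in Greywick rises to 73% + 6% = 79%.
Rania controlled Orbis already, so this is not a new person acquiring control; every other person's position is unchanged or reduced.
No new person acquires control, so the clause is not triggered.

No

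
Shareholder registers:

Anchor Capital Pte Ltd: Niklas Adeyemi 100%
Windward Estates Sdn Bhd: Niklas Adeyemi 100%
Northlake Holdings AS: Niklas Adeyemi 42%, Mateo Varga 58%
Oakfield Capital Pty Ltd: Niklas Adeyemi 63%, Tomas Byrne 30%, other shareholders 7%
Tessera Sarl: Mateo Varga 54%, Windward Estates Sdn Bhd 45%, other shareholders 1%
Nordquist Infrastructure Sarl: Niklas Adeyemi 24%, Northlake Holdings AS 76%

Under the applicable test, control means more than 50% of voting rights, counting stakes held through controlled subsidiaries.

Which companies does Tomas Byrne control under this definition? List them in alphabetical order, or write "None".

Tomas's largest direct stake is 30% in Oakfield, which does not meet the threshold.

None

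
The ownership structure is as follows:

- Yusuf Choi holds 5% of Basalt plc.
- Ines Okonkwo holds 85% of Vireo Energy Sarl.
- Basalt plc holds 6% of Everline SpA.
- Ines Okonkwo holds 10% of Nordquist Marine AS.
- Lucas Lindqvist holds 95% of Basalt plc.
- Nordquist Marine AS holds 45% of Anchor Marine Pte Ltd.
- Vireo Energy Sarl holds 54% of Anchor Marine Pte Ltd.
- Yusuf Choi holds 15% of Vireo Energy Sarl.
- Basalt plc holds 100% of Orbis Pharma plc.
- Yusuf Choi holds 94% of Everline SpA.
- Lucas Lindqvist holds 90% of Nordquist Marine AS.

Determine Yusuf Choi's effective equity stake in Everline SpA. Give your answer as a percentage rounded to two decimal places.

94.30%

Yusuf reaches Everline along 2 paths.
Via Basalt: 5% × 6% = 0.3%.
Direct stake: 94% = 94%.
Total: 0.3% + 94% = 94.3%.
Rounded: 94.30%.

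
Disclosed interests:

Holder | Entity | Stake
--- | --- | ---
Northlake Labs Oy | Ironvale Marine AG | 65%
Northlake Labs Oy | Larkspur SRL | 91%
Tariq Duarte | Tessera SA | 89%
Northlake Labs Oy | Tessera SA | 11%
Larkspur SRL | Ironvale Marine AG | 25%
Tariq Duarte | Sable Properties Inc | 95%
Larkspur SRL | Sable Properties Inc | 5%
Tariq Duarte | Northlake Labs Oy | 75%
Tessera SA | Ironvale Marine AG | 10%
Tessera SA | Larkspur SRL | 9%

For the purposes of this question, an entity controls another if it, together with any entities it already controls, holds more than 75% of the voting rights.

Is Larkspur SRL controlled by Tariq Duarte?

No

Tariq holds 89% of Tessera, so Tariq controls Tessera.
Tariq holds 95% of Sable, so Tariq controls Sable.
In Larkspur, Tariq's side holds only 9%, not > 75%.
So Tariq does not control Larkspur.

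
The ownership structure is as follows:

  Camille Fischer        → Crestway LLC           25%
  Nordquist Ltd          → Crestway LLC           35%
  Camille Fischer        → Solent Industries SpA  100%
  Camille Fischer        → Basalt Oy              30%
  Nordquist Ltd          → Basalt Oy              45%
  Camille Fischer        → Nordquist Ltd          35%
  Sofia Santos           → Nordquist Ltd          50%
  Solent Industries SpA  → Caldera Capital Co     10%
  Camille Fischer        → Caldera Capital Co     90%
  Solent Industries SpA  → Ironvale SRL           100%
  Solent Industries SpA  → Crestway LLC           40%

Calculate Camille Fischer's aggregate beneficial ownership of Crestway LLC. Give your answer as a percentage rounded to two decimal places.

77.25%

Camille reaches Crestway along 3 paths.
Via Solent: 100% × 40% = 40%.
Via Nordquist: 35% × 35% = 12.25%.
Direct stake: 25% = 25%.
Total: 40% + 12.25% + 25% = 77.25%.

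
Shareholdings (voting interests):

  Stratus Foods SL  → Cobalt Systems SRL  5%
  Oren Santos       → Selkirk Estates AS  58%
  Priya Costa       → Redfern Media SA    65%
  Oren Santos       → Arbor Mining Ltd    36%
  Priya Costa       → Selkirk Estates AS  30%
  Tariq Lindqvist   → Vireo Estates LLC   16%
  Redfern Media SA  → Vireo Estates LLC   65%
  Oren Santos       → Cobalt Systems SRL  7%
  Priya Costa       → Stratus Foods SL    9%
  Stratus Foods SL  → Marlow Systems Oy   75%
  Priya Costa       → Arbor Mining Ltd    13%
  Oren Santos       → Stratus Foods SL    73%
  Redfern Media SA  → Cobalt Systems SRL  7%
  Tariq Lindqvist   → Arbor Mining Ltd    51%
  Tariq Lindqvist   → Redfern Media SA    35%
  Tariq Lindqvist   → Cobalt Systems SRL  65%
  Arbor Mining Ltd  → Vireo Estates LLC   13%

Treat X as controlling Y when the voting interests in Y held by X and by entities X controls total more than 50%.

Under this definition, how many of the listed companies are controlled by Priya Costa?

Priya holds 65% of Redfern, so Priya controls Redfern.
Redfern holds 65% of Vireo, so Priya controls Vireo.
No other company's threshold is met.
Priya controls 2 companies.

2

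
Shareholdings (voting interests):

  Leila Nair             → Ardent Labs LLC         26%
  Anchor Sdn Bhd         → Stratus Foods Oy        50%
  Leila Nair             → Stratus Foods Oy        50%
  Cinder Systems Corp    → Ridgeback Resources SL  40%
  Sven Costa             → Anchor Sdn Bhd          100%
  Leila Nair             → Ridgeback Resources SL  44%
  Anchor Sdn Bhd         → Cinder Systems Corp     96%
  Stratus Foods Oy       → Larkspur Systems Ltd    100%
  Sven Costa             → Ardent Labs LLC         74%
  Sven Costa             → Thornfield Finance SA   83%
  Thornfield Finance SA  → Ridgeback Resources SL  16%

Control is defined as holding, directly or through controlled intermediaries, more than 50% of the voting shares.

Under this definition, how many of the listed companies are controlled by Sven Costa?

5

Sven holds 100% of Anchor, so Sven controls Anchor.
Sven holds 83% of Thornfield, so Sven controls Thornfield.
Anchor holds 96% of Cinder, so Sven controls Cinder.
Sven holds 74% of Ardent, so Sven controls Ardent.
Cinder and Thornfield together hold 40% + 16% = 56% of Ridgeback, so Sven controls Ridgeback.
No other company's threshold is met.
Sven controls 5 companies.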